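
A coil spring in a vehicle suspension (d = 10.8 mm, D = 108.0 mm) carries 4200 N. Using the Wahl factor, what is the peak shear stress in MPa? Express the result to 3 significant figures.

Spring index C = D/d = 108.0/10.8 = 10.0000
K_W = (4C−1)/(4C−4) + 0.615/C = 39.000/36.000 + 0.0615 = 1.1448
τ₀ = 8FD/(πd³) = 8·4200·108.0/(π·10.8³) = 3.6288e+06/3957.5 = 916.94 MPa
τ_max = K·τ₀ = 1.1448 × 916.94 = 1049.7 MPa

1050 MPa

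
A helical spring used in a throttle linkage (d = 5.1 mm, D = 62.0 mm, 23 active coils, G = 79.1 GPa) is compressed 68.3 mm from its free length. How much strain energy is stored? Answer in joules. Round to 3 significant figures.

2.85 J

k = Gd⁴/(8D³N_a) = (79.1×10³)(5.1⁴)/(8·62.0³·23) = 1.2203 N/mm
U = ½kδ² = 0.5 × 1.2203 × 68.3² = 2846.3 N·mm = 2.8463 J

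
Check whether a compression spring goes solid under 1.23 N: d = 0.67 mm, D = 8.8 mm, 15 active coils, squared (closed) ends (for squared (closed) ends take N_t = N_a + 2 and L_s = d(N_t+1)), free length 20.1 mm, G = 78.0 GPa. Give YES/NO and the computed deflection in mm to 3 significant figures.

NO, δ = 6.40 mm

k = Gd⁴/(8D³N_a) = (78.0×10³)(0.67⁴)/(8·8.8³·15) = 0.1922 N/mm
N_t = 17; L_s = 0.67·18 = 12.06 mm; δ_solid = L₀ − L_s = 20.1 − 12.06 = 8.04 mm
δ = F/k = 1.23/0.1922 = 6.3994 mm
δ < δ_solid → spring does not go solid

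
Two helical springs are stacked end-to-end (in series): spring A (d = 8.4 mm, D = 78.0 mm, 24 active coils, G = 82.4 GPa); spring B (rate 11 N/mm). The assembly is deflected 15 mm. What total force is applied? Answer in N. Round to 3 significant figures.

k_A = Gd⁴/(8D³N_a) = (82.4×10³)(8.4⁴)/(8·78.0³·24) = 4.5026 N/mm
Series: 1/k_eq = 1/4.5026 + 1/11 = 0.31301; k_eq = 3.1948 N/mm
F = k_eq·δ = 3.1948·15 = 47.923 N

47.9 N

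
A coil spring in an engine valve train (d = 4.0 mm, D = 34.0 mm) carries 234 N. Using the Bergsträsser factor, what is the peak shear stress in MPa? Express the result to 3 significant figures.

368 MPa

Spring index C = D/d = 34.0/4.0 = 8.5000
K_B = (4C+2)/(4C−3) = 36.000/31.000 = 1.1613
τ₀ = 8FD/(πd³) = 8·234·34.0/(π·4.0³) = 63648/201.06 = 316.56 MPa
τ_max = K·τ₀ = 1.1613 × 316.56 = 367.62 MPa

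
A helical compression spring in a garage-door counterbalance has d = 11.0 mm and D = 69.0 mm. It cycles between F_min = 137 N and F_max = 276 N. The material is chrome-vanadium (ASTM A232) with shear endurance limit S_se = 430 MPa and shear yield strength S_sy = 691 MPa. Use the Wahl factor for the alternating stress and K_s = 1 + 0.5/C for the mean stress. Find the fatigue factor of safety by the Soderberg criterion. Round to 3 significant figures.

C = D/d = 69.0/11.0 = 6.2727; K_W = (4C−1)/(4C−4)+0.615/C = 1.2403; K_s = 1+0.5/C = 1.0797
F_a = (F_max−F_min)/2 = 69.5 N; F_m = (F_max+F_min)/2 = 206.5 N
τ_a = K_W·8F_aD/(πd³) = 1.2403 × 9.1748 = 11.379 MPa
τ_m = K_s·8F_mD/(πd³) = 1.0797 × 27.26 = 29.433 MPa
Soderberg: 1/n_f = τ_a/S_se + τ_m/S_sy = 11.379/430 + 29.433/691 = 0.02646 + 0.04260 = 0.069059
n_f = 1/0.069059 = 14.48

14.5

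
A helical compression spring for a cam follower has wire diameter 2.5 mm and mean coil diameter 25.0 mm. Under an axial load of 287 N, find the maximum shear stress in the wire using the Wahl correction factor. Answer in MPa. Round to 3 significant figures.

Spring index C = D/d = 25.0/2.5 = 10.0000
K_W = (4C−1)/(4C−4) + 0.615/C = 39.000/36.000 + 0.0615 = 1.1448
τ₀ = 8FD/(πd³) = 8·287·25.0/(π·2.5³) = 57400/49.087 = 1169.3 MPa
τ_max = K·τ₀ = 1.1448 × 1169.3 = 1338.7 MPa

1340 MPa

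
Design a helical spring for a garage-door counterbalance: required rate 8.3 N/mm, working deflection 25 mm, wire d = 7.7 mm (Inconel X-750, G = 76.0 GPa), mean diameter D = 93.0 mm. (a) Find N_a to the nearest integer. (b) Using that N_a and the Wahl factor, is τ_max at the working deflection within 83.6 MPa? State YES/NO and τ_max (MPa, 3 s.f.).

(a) 5 coils; (b) NO, τ_max = 120 MPa

N_a = Gd⁴/(8D³k) = (76.0×10³)(7.7⁴)/(8·93.0³·8.3) = 5.002 → N_a = 5
Actual rate k = Gd⁴/(8D³·5) = 8.3036 N/mm
Working load F = kδ = 8.3036·25 = 207.59 N
C = 93.0/7.7 = 12.0779; K_W = (4C−1)/(4C−4)+0.615/C = 1.1186
τ_max = K_W·8FD/(πd³) = 1.1186·107.69 = 120.46 MPa
τ_max > 83.6 MPa → exceeds allowable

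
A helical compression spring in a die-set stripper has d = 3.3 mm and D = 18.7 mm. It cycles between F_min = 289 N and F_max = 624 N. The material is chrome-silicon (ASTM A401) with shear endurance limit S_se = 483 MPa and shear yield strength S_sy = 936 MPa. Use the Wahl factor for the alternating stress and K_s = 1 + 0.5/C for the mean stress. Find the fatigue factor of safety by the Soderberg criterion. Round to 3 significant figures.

C = D/d = 18.7/3.3 = 5.6667; K_W = (4C−1)/(4C−4)+0.615/C = 1.2692; K_s = 1+0.5/C = 1.0882
F_a = (F_max−F_min)/2 = 167.5 N; F_m = (F_max+F_min)/2 = 456.5 N
τ_a = K_W·8F_aD/(πd³) = 1.2692 × 221.95 = 281.71 MPa
τ_m = K_s·8F_mD/(πd³) = 1.0882 × 604.9 = 658.27 MPa
Soderberg: 1/n_f = τ_a/S_se + τ_m/S_sy = 281.71/483 + 658.27/936 = 0.58325 + 0.70328 = 1.2865
n_f = 1/1.2865 = 0.7773

0.777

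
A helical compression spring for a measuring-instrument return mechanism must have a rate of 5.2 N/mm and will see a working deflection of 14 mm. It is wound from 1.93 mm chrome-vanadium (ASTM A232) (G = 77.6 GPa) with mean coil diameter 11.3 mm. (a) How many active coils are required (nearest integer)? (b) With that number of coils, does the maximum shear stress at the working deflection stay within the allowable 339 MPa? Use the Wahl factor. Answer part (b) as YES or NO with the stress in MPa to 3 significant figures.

(a) 18 coils; (b) NO, τ_max = 366 MPa

N_a = Gd⁴/(8D³k) = (77.6×10³)(1.93⁴)/(8·11.3³·5.2) = 17.94 → N_a = 18
Actual rate k = Gd⁴/(8D³·18) = 5.1819 N/mm
Working load F = kδ = 5.1819·14 = 72.547 N
C = 11.3/1.93 = 5.8549; K_W = (4C−1)/(4C−4)+0.615/C = 1.2595
τ_max = K_W·8FD/(πd³) = 1.2595·290.38 = 365.74 MPa
τ_max > 339 MPa → exceeds allowable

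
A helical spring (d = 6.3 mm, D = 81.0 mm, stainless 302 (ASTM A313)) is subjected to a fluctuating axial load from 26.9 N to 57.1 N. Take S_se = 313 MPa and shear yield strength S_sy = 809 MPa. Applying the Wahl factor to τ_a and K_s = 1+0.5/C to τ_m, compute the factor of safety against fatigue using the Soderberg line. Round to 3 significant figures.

C = D/d = 81.0/6.3 = 12.8571; K_W = (4C−1)/(4C−4)+0.615/C = 1.1111; K_s = 1+0.5/C = 1.0389
F_a = (F_max−F_min)/2 = 15.1 N; F_m = (F_max+F_min)/2 = 42 N
τ_a = K_W·8F_aD/(πd³) = 1.1111 × 12.456 = 13.84 MPa
τ_m = K_s·8F_mD/(πd³) = 1.0389 × 34.646 = 35.993 MPa
Soderberg: 1/n_f = τ_a/S_se + τ_m/S_sy = 13.84/313 + 35.993/809 = 0.04422 + 0.04449 = 0.088708
n_f = 1/0.088708 = 11.27

11.3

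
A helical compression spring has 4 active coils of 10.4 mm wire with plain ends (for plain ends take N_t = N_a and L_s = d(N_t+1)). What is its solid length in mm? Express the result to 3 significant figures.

52.0 mm

plain ends: N_t = N_a = 4
L_s = d·(N_t+1) = 10.4 × 5 = 52 mm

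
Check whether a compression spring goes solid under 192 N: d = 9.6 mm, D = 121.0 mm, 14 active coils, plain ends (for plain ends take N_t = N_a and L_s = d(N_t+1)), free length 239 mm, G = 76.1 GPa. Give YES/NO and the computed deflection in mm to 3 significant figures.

NO, δ = 58.9 mm

k = Gd⁴/(8D³N_a) = (76.1×10³)(9.6⁴)/(8·121.0³·14) = 3.2576 N/mm
N_t = 14; L_s = 9.6·15 = 144 mm; δ_solid = L₀ − L_s = 239 − 144 = 95 mm
δ = F/k = 192/3.2576 = 58.939 mm
δ < δ_solid → spring does not go solid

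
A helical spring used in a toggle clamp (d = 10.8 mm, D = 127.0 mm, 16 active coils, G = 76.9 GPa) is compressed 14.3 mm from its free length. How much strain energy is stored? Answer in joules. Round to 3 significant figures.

k = Gd⁴/(8D³N_a) = (76.9×10³)(10.8⁴)/(8·127.0³·16) = 3.9903 N/mm
U = ½kδ² = 0.5 × 3.9903 × 14.3² = 407.98 N·mm = 0.40798 J

0.408 J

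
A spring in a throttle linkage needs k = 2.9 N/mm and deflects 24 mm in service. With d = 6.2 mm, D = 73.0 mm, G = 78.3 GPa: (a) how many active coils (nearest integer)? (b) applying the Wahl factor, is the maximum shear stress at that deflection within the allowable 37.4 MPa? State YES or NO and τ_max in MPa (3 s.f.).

N_a = Gd⁴/(8D³k) = (78.3×10³)(6.2⁴)/(8·73.0³·2.9) = 12.82 → N_a = 13
Actual rate k = Gd⁴/(8D³·13) = 2.8597 N/mm
Working load F = kδ = 2.8597·24 = 68.634 N
C = 73.0/6.2 = 11.7742; K_W = (4C−1)/(4C−4)+0.615/C = 1.1218
τ_max = K_W·8FD/(πd³) = 1.1218·53.534 = 60.056 MPa
τ_max > 37.4 MPa → exceeds allowable

(a) 13 coils; (b) NO, τ_max = 60.1 MPa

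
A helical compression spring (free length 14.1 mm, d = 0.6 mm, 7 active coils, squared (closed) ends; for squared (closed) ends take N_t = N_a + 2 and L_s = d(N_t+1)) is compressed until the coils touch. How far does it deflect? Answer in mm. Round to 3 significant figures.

8.10 mm

N_t = 9; L_s = 0.6·10 = 6 mm
δ_solid = L₀ − L_s = 14.1 − 6 = 8.1 mm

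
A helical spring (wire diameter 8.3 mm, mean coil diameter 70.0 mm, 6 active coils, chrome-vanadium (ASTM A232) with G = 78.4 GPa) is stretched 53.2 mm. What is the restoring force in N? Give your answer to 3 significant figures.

1200 N

k = Gd⁴/(8D³N_a) = (78.4×10³)(8.3⁴)/(8·70.0³·6) = 22.599 N/mm
F = k·δ = 22.599 × 53.2 = 1202.3 N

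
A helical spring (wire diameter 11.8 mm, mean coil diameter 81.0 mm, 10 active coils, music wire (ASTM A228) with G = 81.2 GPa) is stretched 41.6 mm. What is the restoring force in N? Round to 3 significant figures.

1540 N

k = Gd⁴/(8D³N_a) = (81.2×10³)(11.8⁴)/(8·81.0³·10) = 37.029 N/mm
F = k·δ = 37.029 × 41.6 = 1540.4 N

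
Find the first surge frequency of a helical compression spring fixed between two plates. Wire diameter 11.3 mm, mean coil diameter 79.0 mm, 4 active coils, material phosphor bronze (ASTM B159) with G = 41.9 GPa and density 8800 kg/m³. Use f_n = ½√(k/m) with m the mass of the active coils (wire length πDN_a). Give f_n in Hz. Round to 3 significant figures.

111 Hz

k = Gd⁴/(8D³N_a) = (41.9×10³)(11.3⁴)/(8·79.0³·4) = 43.301 N/mm = 43301 N/m
Wire length L = πDN_a = π·79.0·4 = 992.74 mm
m = ρ·(πd²/4)·L = 8800 × 100.29×10⁻⁶ m² × 0.99274 m = 0.87613 kg
f_n = ½√(k/m) = 0.5·√(43301/0.87613) = 0.5·√(49423) = 111.16 Hz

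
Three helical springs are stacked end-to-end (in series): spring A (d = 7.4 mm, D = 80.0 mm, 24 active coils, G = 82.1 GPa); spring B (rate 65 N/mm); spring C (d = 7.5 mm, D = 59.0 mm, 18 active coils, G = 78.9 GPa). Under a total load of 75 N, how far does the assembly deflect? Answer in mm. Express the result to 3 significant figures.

k_A = Gd⁴/(8D³N_a) = (82.1×10³)(7.4⁴)/(8·80.0³·24) = 2.5044 N/mm
k_C = Gd⁴/(8D³N_a) = (78.9×10³)(7.5⁴)/(8·59.0³·18) = 8.4412 N/mm
Series: 1/k_eq = 1/2.5044 + 1/65 + 1/8.4412 = 0.53315; k_eq = 1.8756 N/mm
δ = F/k_eq = 75/1.8756 = 39.986 mm

40.0 mm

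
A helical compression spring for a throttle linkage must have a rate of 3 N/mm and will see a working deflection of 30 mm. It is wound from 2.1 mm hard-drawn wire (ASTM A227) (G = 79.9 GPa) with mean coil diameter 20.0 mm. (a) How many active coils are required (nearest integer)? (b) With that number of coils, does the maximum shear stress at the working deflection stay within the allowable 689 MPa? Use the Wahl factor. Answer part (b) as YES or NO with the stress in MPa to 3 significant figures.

N_a = Gd⁴/(8D³k) = (79.9×10³)(2.1⁴)/(8·20.0³·3) = 8.093 → N_a = 8
Actual rate k = Gd⁴/(8D³·8) = 3.035 N/mm
Working load F = kδ = 3.035·30 = 91.049 N
C = 20.0/2.1 = 9.5238; K_W = (4C−1)/(4C−4)+0.615/C = 1.1526
τ_max = K_W·8FD/(πd³) = 1.1526·500.71 = 577.1 MPa
τ_max ≤ 689 MPa → acceptable

(a) 8 coils; (b) YES, τ_max = 577 MPa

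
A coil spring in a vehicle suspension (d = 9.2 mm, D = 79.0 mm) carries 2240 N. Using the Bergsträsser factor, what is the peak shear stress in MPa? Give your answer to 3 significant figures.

671 MPa

Spring index C = D/d = 79.0/9.2 = 8.5870
K_B = (4C+2)/(4C−3) = 36.348/31.348 = 1.1595
τ₀ = 8FD/(πd³) = 8·2240·79.0/(π·9.2³) = 1.41568e+06/2446.3 = 578.7 MPa
τ_max = K·τ₀ = 1.1595 × 578.7 = 671 MPa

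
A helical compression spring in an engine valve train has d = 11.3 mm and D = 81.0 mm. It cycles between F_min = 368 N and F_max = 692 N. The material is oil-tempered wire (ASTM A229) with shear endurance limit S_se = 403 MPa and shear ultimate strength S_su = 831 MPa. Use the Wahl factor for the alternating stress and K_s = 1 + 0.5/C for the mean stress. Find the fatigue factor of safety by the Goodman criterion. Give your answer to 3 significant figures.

C = D/d = 81.0/11.3 = 7.1681; K_W = (4C−1)/(4C−4)+0.615/C = 1.2074; K_s = 1+0.5/C = 1.0698
F_a = (F_max−F_min)/2 = 162 N; F_m = (F_max+F_min)/2 = 530 N
τ_a = K_W·8F_aD/(πd³) = 1.2074 × 23.158 = 27.961 MPa
τ_m = K_s·8F_mD/(πd³) = 1.0698 × 75.764 = 81.049 MPa
Goodman: 1/n_f = τ_a/S_se + τ_m/S_su = 27.961/403 + 81.049/831 = 0.06938 + 0.09753 = 0.16691
n_f = 1/0.16691 = 5.991

5.99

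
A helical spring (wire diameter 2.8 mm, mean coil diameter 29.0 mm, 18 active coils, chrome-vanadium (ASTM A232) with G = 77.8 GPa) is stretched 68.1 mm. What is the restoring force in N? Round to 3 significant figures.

k = Gd⁴/(8D³N_a) = (77.8×10³)(2.8⁴)/(8·29.0³·18) = 1.3616 N/mm
F = k·δ = 1.3616 × 68.1 = 92.726 N

92.7 N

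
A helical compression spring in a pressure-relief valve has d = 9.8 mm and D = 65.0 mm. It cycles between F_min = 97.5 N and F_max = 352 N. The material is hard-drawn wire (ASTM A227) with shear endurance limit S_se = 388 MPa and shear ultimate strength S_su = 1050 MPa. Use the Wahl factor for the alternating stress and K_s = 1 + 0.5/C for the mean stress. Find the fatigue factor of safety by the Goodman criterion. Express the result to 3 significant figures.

C = D/d = 65.0/9.8 = 6.6327; K_W = (4C−1)/(4C−4)+0.615/C = 1.2259; K_s = 1+0.5/C = 1.0754
F_a = (F_max−F_min)/2 = 127.25 N; F_m = (F_max+F_min)/2 = 224.75 N
τ_a = K_W·8F_aD/(πd³) = 1.2259 × 22.379 = 27.433 MPa
τ_m = K_s·8F_mD/(πd³) = 1.0754 × 39.525 = 42.505 MPa
Goodman: 1/n_f = τ_a/S_se + τ_m/S_su = 27.433/388 + 42.505/1050 = 0.07070 + 0.04048 = 0.11119
n_f = 1/0.11119 = 8.994

8.99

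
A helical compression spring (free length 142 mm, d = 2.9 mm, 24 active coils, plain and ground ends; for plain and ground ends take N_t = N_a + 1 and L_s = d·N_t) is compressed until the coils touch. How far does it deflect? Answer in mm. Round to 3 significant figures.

N_t = 25; L_s = 2.9·25 = 72.5 mm
δ_solid = L₀ − L_s = 142 − 72.5 = 69.5 mm

69.5 mm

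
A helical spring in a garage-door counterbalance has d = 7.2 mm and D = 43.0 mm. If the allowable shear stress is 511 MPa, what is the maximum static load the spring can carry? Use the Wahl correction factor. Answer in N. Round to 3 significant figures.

C = D/d = 43.0/7.2 = 5.9722
K_W = (4C−1)/(4C−4) + 0.615/C = 22.889/19.889 + 0.1030 = 1.2538
τ_max = K·8FD/(πd³) → F_max = τ_allow·πd³/(8DK)
F_max = 511·π·7.2³/(8·43.0·1.2538) = 5.992e+05/431.31 = 1389.2 N

1390 N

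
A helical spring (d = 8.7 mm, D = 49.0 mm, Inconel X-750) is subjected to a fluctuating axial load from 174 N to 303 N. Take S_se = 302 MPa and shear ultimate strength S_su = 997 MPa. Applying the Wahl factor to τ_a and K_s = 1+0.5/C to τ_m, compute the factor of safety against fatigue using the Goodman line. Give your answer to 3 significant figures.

9.92

C = D/d = 49.0/8.7 = 5.6322; K_W = (4C−1)/(4C−4)+0.615/C = 1.2711; K_s = 1+0.5/C = 1.0888
F_a = (F_max−F_min)/2 = 64.5 N; F_m = (F_max+F_min)/2 = 238.5 N
τ_a = K_W·8F_aD/(πd³) = 1.2711 × 12.222 = 15.535 MPa
τ_m = K_s·8F_mD/(πd³) = 1.0888 × 45.193 = 49.205 MPa
Goodman: 1/n_f = τ_a/S_se + τ_m/S_su = 15.535/302 + 49.205/997 = 0.05144 + 0.04935 = 0.10079
n_f = 1/0.10079 = 9.921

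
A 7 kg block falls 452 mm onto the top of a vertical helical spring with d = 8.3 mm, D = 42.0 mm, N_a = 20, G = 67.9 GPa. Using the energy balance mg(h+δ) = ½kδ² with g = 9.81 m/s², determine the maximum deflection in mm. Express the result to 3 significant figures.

50.4 mm

k = Gd⁴/(8D³N_a) = (67.9×10³)(8.3⁴)/(8·42.0³·20) = 27.184 N/mm
W = mg = 7 × 9.81 = 68.67 N
½kδ² − Wδ − Wh = 0 → δ = (W + √(W² + 2kWh))/k
δ = (68.67 + √(4715.6 + 1.68752e+06))/27.184 = (68.67 + 1300.9)/27.184 = 50.38 mm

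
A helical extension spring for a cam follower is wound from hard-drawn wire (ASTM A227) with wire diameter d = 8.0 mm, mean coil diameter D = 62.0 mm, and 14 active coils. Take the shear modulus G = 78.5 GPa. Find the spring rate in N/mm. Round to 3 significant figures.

k = Gd⁴/(8D³N_a) = (78.5×10³ × 8.0⁴) / (8 × 62.0³ × 14)
  = 3.21536e+08 / 2.66927e+07 = 12.046 N/mm

12.0 N/mm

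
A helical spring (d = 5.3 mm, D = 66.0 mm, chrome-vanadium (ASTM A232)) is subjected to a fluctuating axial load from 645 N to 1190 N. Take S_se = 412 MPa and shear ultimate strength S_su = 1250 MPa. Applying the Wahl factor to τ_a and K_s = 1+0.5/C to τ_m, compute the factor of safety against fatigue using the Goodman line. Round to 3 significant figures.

C = D/d = 66.0/5.3 = 12.4528; K_W = (4C−1)/(4C−4)+0.615/C = 1.1149; K_s = 1+0.5/C = 1.0402
F_a = (F_max−F_min)/2 = 272.5 N; F_m = (F_max+F_min)/2 = 917.5 N
τ_a = K_W·8F_aD/(πd³) = 1.1149 × 307.63 = 342.96 MPa
τ_m = K_s·8F_mD/(πd³) = 1.0402 × 1035.8 = 1077.4 MPa
Goodman: 1/n_f = τ_a/S_se + τ_m/S_su = 342.96/412 + 1077.4/1250 = 0.83244 + 0.86188 = 1.6943
n_f = 1/1.6943 = 0.5902

0.590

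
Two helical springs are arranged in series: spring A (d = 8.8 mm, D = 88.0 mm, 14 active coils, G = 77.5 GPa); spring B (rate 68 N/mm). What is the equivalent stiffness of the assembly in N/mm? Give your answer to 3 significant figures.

5.59 N/mm

k_A = Gd⁴/(8D³N_a) = (77.5×10³)(8.8⁴)/(8·88.0³·14) = 6.0893 N/mm
Series: 1/k_eq = 1/6.0893 + 1/68 = 0.17893; k_eq = 5.5888 N/mm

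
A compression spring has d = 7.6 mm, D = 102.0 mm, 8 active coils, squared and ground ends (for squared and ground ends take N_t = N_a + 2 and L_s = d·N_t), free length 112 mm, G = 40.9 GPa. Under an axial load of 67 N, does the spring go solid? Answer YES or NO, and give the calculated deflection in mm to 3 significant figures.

k = Gd⁴/(8D³N_a) = (40.9×10³)(7.6⁴)/(8·102.0³·8) = 2.0091 N/mm
N_t = 10; L_s = 7.6·10 = 76 mm; δ_solid = L₀ − L_s = 112 − 76 = 36 mm
δ = F/k = 67/2.0091 = 33.349 mm
δ < δ_solid → spring does not go solid

NO, δ = 33.3 mm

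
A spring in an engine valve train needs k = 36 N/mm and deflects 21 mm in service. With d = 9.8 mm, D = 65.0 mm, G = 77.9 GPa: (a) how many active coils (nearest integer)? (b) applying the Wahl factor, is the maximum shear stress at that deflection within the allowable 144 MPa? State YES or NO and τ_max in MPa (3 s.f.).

(a) 9 coils; (b) NO, τ_max = 165 MPa

N_a = Gd⁴/(8D³k) = (77.9×10³)(9.8⁴)/(8·65.0³·36) = 9.085 → N_a = 9
Actual rate k = Gd⁴/(8D³·9) = 36.339 N/mm
Working load F = kδ = 36.339·21 = 763.11 N
C = 65.0/9.8 = 6.6327; K_W = (4C−1)/(4C−4)+0.615/C = 1.2259
τ_max = K_W·8FD/(πd³) = 1.2259·134.2 = 164.52 MPa
τ_max > 144 MPa → exceeds allowable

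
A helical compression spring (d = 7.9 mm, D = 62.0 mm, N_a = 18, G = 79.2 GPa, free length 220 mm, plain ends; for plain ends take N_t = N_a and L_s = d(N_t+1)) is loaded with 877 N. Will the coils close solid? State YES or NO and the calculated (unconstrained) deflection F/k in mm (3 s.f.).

YES, δ = 97.6 mm

k = Gd⁴/(8D³N_a) = (79.2×10³)(7.9⁴)/(8·62.0³·18) = 8.9887 N/mm
N_t = 18; L_s = 7.9·19 = 150.1 mm; δ_solid = L₀ − L_s = 220 − 150.1 = 69.9 mm
δ = F/k = 877/8.9887 = 97.567 mm
δ ≥ δ_solid → spring goes solid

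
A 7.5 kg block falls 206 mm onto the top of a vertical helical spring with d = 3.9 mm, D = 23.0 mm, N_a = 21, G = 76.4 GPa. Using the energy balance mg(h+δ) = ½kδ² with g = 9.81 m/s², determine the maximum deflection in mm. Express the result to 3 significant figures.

68.3 mm

k = Gd⁴/(8D³N_a) = (76.4×10³)(3.9⁴)/(8·23.0³·21) = 8.6469 N/mm
W = mg = 7.5 × 9.81 = 73.575 N
½kδ² − Wδ − Wh = 0 → δ = (W + √(W² + 2kWh))/k
δ = (73.575 + √(5413.3 + 262112))/8.6469 = (73.575 + 517.23)/8.6469 = 68.326 mm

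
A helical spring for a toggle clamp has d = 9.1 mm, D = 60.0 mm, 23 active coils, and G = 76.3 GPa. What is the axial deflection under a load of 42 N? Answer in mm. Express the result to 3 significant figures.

3.19 mm

k = Gd⁴/(8D³N_a) = (76.3×10³)(9.1⁴)/(8·60.0³·23) = 13.165 N/mm
δ = F/k = 42 / 13.165 = 3.1903 mm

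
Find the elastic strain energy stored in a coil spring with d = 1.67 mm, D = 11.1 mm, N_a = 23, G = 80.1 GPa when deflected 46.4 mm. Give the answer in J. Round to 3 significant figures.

2.67 J

k = Gd⁴/(8D³N_a) = (80.1×10³)(1.67⁴)/(8·11.1³·23) = 2.4758 N/mm
U = ½kδ² = 0.5 × 2.4758 × 46.4² = 2665.1 N·mm = 2.6651 J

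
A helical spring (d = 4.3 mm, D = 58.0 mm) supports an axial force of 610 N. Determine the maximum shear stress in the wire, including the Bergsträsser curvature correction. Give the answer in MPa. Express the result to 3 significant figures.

Spring index C = D/d = 58.0/4.3 = 13.4884
K_B = (4C+2)/(4C−3) = 55.953/50.953 = 1.0981
τ₀ = 8FD/(πd³) = 8·610·58.0/(π·4.3³) = 283040/249.78 = 1133.2 MPa
τ_max = K·τ₀ = 1.0981 × 1133.2 = 1244.4 MPa

1240 MPa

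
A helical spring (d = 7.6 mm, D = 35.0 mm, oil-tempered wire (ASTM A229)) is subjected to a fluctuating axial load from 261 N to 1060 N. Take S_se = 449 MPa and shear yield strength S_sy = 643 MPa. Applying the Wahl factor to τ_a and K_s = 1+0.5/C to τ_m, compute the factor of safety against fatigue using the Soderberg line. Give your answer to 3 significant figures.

2.11

C = D/d = 35.0/7.6 = 4.6053; K_W = (4C−1)/(4C−4)+0.615/C = 1.3416; K_s = 1+0.5/C = 1.1086
F_a = (F_max−F_min)/2 = 399.5 N; F_m = (F_max+F_min)/2 = 660.5 N
τ_a = K_W·8F_aD/(πd³) = 1.3416 × 81.112 = 108.82 MPa
τ_m = K_s·8F_mD/(πd³) = 1.1086 × 134.1 = 148.66 MPa
Soderberg: 1/n_f = τ_a/S_se + τ_m/S_sy = 108.82/449 + 148.66/643 = 0.24235 + 0.23120 = 0.47356
n_f = 1/0.47356 = 2.112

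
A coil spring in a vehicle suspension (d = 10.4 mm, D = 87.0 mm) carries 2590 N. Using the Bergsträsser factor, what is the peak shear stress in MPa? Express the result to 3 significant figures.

Spring index C = D/d = 87.0/10.4 = 8.3654
K_B = (4C+2)/(4C−3) = 35.462/30.462 = 1.1641
τ₀ = 8FD/(πd³) = 8·2590·87.0/(π·10.4³) = 1.80264e+06/3533.9 = 510.1 MPa
τ_max = K·τ₀ = 1.1641 × 510.1 = 593.83 MPa

594 MPa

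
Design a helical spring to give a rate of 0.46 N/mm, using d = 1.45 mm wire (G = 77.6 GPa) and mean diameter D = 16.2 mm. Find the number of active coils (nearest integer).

N_a = Gd⁴/(8D³k) = (77.6×10³ × 1.45⁴)/(8 × 16.2³ × 0.46)
    = 343031 / 15645.6 = 21.93 → 22 coils

22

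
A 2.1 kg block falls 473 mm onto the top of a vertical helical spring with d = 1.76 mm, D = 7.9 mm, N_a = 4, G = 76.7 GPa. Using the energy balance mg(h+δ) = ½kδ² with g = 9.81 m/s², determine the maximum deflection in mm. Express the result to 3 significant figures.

k = Gd⁴/(8D³N_a) = (76.7×10³)(1.76⁴)/(8·7.9³·4) = 46.646 N/mm
W = mg = 2.1 × 9.81 = 20.601 N
½kδ² − Wδ − Wh = 0 → δ = (W + √(W² + 2kWh))/k
δ = (20.601 + √(424.4 + 909064))/46.646 = (20.601 + 953.67)/46.646 = 20.886 mm

20.9 mm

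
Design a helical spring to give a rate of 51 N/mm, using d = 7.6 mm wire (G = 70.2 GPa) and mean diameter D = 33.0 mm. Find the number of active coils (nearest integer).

N_a = Gd⁴/(8D³k) = (70.2×10³ × 7.6⁴)/(8 × 33.0³ × 51)
    = 2.34202e+08 / 1.46623e+07 = 15.97 → 16 coils

16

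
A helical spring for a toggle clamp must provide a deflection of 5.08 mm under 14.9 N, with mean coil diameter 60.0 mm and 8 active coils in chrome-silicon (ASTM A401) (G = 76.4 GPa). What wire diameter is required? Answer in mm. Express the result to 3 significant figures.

4.80 mm

Required rate k = F/δ = 14.9/5.08 = 2.9331 N/mm
d = (8D³N_a·k / G)^(1/4) = (8·60.0³·8·2.9331 / (76.4×10³))^0.25
  = (530.72)^0.25 = 4.7997 mm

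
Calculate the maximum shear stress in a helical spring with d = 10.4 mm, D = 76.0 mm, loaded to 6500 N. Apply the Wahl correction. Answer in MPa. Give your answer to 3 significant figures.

Spring index C = D/d = 76.0/10.4 = 7.3077
K_W = (4C−1)/(4C−4) + 0.615/C = 28.231/25.231 + 0.0842 = 1.2031
τ₀ = 8FD/(πd³) = 8·6500·76.0/(π·10.4³) = 3.952e+06/3533.9 = 1118.3 MPa
τ_max = K·τ₀ = 1.2031 × 1118.3 = 1345.4 MPa

1350 MPa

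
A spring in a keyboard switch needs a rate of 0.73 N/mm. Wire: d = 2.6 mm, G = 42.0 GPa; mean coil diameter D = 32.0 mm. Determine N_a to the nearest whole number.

N_a = Gd⁴/(8D³k) = (42.0×10³ × 2.6⁴)/(8 × 32.0³ × 0.73)
    = 1.9193e+06 / 191365 = 10.03 → 10 coils

10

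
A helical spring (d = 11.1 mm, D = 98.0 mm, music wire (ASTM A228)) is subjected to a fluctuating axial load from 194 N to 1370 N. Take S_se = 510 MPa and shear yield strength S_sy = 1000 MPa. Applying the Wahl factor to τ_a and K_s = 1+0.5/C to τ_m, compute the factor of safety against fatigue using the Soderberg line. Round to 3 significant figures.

2.53

C = D/d = 98.0/11.1 = 8.8288; K_W = (4C−1)/(4C−4)+0.615/C = 1.1655; K_s = 1+0.5/C = 1.0566
F_a = (F_max−F_min)/2 = 588 N; F_m = (F_max+F_min)/2 = 782 N
τ_a = K_W·8F_aD/(πd³) = 1.1655 × 107.29 = 125.05 MPa
τ_m = K_s·8F_mD/(πd³) = 1.0566 × 142.69 = 150.77 MPa
Soderberg: 1/n_f = τ_a/S_se + τ_m/S_sy = 125.05/510 + 150.77/1000 = 0.24519 + 0.15077 = 0.39596
n_f = 1/0.39596 = 2.525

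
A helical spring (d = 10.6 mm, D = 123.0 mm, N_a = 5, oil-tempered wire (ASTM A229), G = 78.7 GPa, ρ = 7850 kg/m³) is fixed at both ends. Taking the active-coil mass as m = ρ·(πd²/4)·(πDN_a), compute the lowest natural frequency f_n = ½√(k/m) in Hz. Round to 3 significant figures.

k = Gd⁴/(8D³N_a) = (78.7×10³)(10.6⁴)/(8·123.0³·5) = 13.348 N/mm = 13348 N/m
Wire length L = πDN_a = π·123.0·5 = 1932.1 mm
m = ρ·(πd²/4)·L = 7850 × 88.247×10⁻⁶ m² × 1.9321 m = 1.3384 kg
f_n = ½√(k/m) = 0.5·√(13348/1.3384) = 0.5·√(9973) = 49.932 Hz

49.9 Hz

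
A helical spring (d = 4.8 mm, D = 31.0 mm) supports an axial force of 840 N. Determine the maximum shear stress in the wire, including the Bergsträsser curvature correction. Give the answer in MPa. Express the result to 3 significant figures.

731 MPa

Spring index C = D/d = 31.0/4.8 = 6.4583
K_B = (4C+2)/(4C−3) = 27.833/22.833 = 1.2190
τ₀ = 8FD/(πd³) = 8·840·31.0/(π·4.8³) = 208320/347.44 = 599.59 MPa
τ_max = K·τ₀ = 1.2190 × 599.59 = 730.89 MPa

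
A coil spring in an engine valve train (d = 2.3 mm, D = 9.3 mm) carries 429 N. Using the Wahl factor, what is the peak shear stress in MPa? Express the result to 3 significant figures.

1170 MPa

Spring index C = D/d = 9.3/2.3 = 4.0435
K_W = (4C−1)/(4C−4) + 0.615/C = 15.174/12.174 + 0.1521 = 1.3985
τ₀ = 8FD/(πd³) = 8·429·9.3/(π·2.3³) = 31917.6/38.224 = 835.02 MPa
τ_max = K·τ₀ = 1.3985 × 835.02 = 1167.8 MPa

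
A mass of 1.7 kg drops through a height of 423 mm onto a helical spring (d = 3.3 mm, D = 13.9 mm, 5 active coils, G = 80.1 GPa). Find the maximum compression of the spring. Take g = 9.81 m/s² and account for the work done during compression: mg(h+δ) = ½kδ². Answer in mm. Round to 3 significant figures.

12.8 mm

k = Gd⁴/(8D³N_a) = (80.1×10³)(3.3⁴)/(8·13.9³·5) = 88.427 N/mm
W = mg = 1.7 × 9.81 = 16.677 N
½kδ² − Wδ − Wh = 0 → δ = (W + √(W² + 2kWh))/k
δ = (16.677 + √(278.12 + 1.24759e+06))/88.427 = (16.677 + 1117.1)/88.427 = 12.821 mm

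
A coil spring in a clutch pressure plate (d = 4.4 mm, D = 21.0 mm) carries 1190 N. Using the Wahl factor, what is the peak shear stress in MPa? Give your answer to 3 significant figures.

992 MPa

Spring index C = D/d = 21.0/4.4 = 4.7727
K_W = (4C−1)/(4C−4) + 0.615/C = 18.091/15.091 + 0.1289 = 1.3277
τ₀ = 8FD/(πd³) = 8·1190·21.0/(π·4.4³) = 199920/267.61 = 747.05 MPa
τ_max = K·τ₀ = 1.3277 × 747.05 = 991.82 MPa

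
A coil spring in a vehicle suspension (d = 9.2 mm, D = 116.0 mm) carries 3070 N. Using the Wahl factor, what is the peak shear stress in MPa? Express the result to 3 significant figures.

1300 MPa

Spring index C = D/d = 116.0/9.2 = 12.6087
K_W = (4C−1)/(4C−4) + 0.615/C = 49.435/46.435 + 0.0488 = 1.1134
τ₀ = 8FD/(πd³) = 8·3070·116.0/(π·9.2³) = 2.84896e+06/2446.3 = 1164.6 MPa
τ_max = K·τ₀ = 1.1134 × 1164.6 = 1296.6 MPa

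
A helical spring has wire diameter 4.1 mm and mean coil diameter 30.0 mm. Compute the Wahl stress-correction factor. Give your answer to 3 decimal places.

1.203

C = D/d = 30.0/4.1 = 7.3171
K_W = (4C−1)/(4C−4) + 0.615/C = 28.268/25.268 + 0.0840 = 1.2028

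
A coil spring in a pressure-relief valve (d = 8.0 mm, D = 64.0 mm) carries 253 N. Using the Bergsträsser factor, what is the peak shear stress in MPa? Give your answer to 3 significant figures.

94.4 MPa

Spring index C = D/d = 64.0/8.0 = 8.0000
K_B = (4C+2)/(4C−3) = 34.000/29.000 = 1.1724
τ₀ = 8FD/(πd³) = 8·253·64.0/(π·8.0³) = 129536/1608.5 = 80.532 MPa
τ_max = K·τ₀ = 1.1724 × 80.532 = 94.417 MPa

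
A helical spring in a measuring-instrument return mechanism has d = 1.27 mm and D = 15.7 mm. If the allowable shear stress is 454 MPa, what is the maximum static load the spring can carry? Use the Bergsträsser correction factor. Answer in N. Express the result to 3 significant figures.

21.0 N

C = D/d = 15.7/1.27 = 12.3622
K_B = (4C+2)/(4C−3) = 51.449/46.449 = 1.1076
τ_max = K·8FD/(πd³) → F_max = τ_allow·πd³/(8DK)
F_max = 454·π·1.27³/(8·15.7·1.1076) = 2921.6/139.12 = 21 N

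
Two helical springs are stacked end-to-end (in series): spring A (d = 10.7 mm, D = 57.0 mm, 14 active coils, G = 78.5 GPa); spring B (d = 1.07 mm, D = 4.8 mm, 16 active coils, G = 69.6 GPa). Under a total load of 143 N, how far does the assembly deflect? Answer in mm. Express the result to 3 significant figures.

k_A = Gd⁴/(8D³N_a) = (78.5×10³)(10.7⁴)/(8·57.0³·14) = 49.609 N/mm
k_B = Gd⁴/(8D³N_a) = (69.6×10³)(1.07⁴)/(8·4.8³·16) = 6.4448 N/mm
Series: 1/k_eq = 1/49.609 + 1/6.4448 = 0.17532; k_eq = 5.7038 N/mm
δ = F/k_eq = 143/5.7038 = 25.071 mm

25.1 mm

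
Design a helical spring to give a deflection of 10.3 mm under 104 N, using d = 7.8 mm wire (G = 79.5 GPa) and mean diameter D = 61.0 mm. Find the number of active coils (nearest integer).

Required rate k = F/δ = 104/10.3 = 10.097 N/mm
N_a = Gd⁴/(8D³k) = (79.5×10³ × 7.8⁴)/(8 × 61.0³ × 10.097)
    = 2.9427e+08 / 1.83348e+07 = 16.05 → 16 coils

16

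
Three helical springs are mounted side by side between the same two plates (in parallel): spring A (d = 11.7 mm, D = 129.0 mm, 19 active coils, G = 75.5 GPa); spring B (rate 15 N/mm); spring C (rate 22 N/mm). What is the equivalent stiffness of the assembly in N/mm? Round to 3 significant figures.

k_A = Gd⁴/(8D³N_a) = (75.5×10³)(11.7⁴)/(8·129.0³·19) = 4.3359 N/mm
Parallel: k_eq = 4.3359 + 15 + 22 = 41.336 N/mm

41.3 N/mm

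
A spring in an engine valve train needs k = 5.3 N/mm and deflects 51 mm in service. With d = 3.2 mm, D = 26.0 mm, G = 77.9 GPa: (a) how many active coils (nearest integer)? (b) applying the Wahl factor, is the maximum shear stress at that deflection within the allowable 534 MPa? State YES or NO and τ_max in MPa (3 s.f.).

(a) 11 coils; (b) NO, τ_max = 643 MPa

N_a = Gd⁴/(8D³k) = (77.9×10³)(3.2⁴)/(8·26.0³·5.3) = 10.96 → N_a = 11
Actual rate k = Gd⁴/(8D³·11) = 5.2812 N/mm
Working load F = kδ = 5.2812·51 = 269.34 N
C = 26.0/3.2 = 8.1250; K_W = (4C−1)/(4C−4)+0.615/C = 1.1810
τ_max = K_W·8FD/(πd³) = 1.1810·544.21 = 642.69 MPa
τ_max > 534 MPa → exceeds allowable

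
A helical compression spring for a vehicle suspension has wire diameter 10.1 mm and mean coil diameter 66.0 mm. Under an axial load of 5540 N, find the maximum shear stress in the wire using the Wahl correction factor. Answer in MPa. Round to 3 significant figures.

Spring index C = D/d = 66.0/10.1 = 6.5347
K_W = (4C−1)/(4C−4) + 0.615/C = 25.139/22.139 + 0.0941 = 1.2296
τ₀ = 8FD/(πd³) = 8·5540·66.0/(π·10.1³) = 2.92512e+06/3236.8 = 903.71 MPa
τ_max = K·τ₀ = 1.2296 × 903.71 = 1111.2 MPa

1110 MPa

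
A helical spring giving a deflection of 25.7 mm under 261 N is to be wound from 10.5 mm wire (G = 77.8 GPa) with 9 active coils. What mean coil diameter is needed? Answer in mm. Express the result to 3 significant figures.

Required rate k = F/δ = 261/25.7 = 10.156 N/mm
D = (Gd⁴/(8N_a·k))^(1/3) = (77.8×10³·10.5⁴/(8·9·10.156))^(1/3)
  = (1.29329e+06)^(1/3) = 108.9513 mm

109 mm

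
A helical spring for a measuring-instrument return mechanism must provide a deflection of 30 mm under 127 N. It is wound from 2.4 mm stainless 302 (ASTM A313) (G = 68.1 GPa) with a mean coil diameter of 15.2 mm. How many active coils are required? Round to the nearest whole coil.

Required rate k = F/δ = 127/30 = 4.2333 N/mm
N_a = Gd⁴/(8D³k) = (68.1×10³ × 2.4⁴)/(8 × 15.2³ × 4.2333)
    = 2.25939e+06 / 118933 = 19 → 19 coils

19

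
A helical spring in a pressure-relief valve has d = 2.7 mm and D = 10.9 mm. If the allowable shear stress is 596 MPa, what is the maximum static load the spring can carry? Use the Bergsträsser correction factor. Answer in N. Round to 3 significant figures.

306 N

C = D/d = 10.9/2.7 = 4.0370
K_B = (4C+2)/(4C−3) = 18.148/13.148 = 1.3803
τ_max = K·8FD/(πd³) → F_max = τ_allow·πd³/(8DK)
F_max = 596·π·2.7³/(8·10.9·1.3803) = 36854/120.36 = 306.2 N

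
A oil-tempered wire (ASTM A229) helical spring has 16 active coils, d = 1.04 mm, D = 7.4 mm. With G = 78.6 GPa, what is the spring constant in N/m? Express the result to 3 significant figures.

k = Gd⁴/(8D³N_a) = (78.6×10³ × 1.04⁴) / (8 × 7.4³ × 16)
  = 91950.9 / 51868.7 = 1.7728 N/mm = 1772.8 N/m

1770 N/m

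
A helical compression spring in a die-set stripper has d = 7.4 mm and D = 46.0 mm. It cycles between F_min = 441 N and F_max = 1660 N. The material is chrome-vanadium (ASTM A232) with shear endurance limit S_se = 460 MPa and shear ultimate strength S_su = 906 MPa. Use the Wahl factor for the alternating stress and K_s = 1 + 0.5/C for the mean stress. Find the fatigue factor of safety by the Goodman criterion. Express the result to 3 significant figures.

C = D/d = 46.0/7.4 = 6.2162; K_W = (4C−1)/(4C−4)+0.615/C = 1.2427; K_s = 1+0.5/C = 1.0804
F_a = (F_max−F_min)/2 = 609.5 N; F_m = (F_max+F_min)/2 = 1050.5 N
τ_a = K_W·8F_aD/(πd³) = 1.2427 × 176.19 = 218.95 MPa
τ_m = K_s·8F_mD/(πd³) = 1.0804 × 303.67 = 328.09 MPa
Goodman: 1/n_f = τ_a/S_se + τ_m/S_su = 218.95/460 + 328.09/906 = 0.47598 + 0.36213 = 0.83812
n_f = 1/0.83812 = 1.193

1.19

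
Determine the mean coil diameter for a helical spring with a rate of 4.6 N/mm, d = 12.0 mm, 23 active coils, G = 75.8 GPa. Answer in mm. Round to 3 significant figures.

123 mm

D = (Gd⁴/(8N_a·k))^(1/3) = (75.8×10³·12.0⁴/(8·23·4.6))^(1/3)
  = (1.85703e+06)^(1/3) = 122.9154 mm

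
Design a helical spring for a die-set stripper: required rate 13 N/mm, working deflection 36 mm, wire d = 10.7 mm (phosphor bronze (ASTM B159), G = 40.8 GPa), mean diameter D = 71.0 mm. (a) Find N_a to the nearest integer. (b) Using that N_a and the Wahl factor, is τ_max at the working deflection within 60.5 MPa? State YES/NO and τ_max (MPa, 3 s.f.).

(a) 14 coils; (b) NO, τ_max = 86.9 MPa

N_a = Gd⁴/(8D³k) = (40.8×10³)(10.7⁴)/(8·71.0³·13) = 14.37 → N_a = 14
Actual rate k = Gd⁴/(8D³·14) = 13.341 N/mm
Working load F = kδ = 13.341·36 = 480.29 N
C = 71.0/10.7 = 6.6355; K_W = (4C−1)/(4C−4)+0.615/C = 1.2258
τ_max = K_W·8FD/(πd³) = 1.2258·70.885 = 86.888 MPa
τ_max > 60.5 MPa → exceeds allowable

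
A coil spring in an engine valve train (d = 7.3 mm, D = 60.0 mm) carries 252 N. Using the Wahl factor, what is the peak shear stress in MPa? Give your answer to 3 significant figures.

Spring index C = D/d = 60.0/7.3 = 8.2192
K_W = (4C−1)/(4C−4) + 0.615/C = 31.877/28.877 + 0.0748 = 1.1787
τ₀ = 8FD/(πd³) = 8·252·60.0/(π·7.3³) = 120960/1222.1 = 98.975 MPa
τ_max = K·τ₀ = 1.1787 × 98.975 = 116.66 MPa

117 MPa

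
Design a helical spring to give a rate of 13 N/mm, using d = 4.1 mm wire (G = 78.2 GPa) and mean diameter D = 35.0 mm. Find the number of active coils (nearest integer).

N_a = Gd⁴/(8D³k) = (78.2×10³ × 4.1⁴)/(8 × 35.0³ × 13)
    = 2.20975e+07 / 4.459e+06 = 4.956 → 5 coils

5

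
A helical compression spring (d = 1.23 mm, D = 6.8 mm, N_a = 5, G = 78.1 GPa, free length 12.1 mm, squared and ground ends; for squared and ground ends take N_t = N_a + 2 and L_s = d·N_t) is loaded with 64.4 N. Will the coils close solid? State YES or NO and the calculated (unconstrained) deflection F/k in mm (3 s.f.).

k = Gd⁴/(8D³N_a) = (78.1×10³)(1.23⁴)/(8·6.8³·5) = 14.213 N/mm
N_t = 7; L_s = 1.23·7 = 8.61 mm; δ_solid = L₀ − L_s = 12.1 − 8.61 = 3.49 mm
δ = F/k = 64.4/14.213 = 4.5311 mm
δ ≥ δ_solid → spring goes solid

YES, δ = 4.53 mm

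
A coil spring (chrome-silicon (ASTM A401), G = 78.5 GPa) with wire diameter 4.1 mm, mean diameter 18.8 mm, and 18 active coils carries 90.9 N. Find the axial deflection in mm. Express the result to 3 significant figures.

3.92 mm

k = Gd⁴/(8D³N_a) = (78.5×10³)(4.1⁴)/(8·18.8³·18) = 23.183 N/mm
δ = F/k = 90.9 / 23.183 = 3.921 mm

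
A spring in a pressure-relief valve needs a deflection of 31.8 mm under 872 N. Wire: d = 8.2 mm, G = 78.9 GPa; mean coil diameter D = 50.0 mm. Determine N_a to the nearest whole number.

Required rate k = F/δ = 872/31.8 = 27.421 N/mm
N_a = Gd⁴/(8D³k) = (78.9×10³ × 8.2⁴)/(8 × 50.0³ × 27.421)
    = 3.56724e+08 / 2.74214e+07 = 13.01 → 13 coils

13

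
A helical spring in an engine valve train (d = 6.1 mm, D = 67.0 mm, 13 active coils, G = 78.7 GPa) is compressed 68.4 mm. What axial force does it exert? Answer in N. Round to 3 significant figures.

k = Gd⁴/(8D³N_a) = (78.7×10³)(6.1⁴)/(8·67.0³·13) = 3.4837 N/mm
F = k·δ = 3.4837 × 68.4 = 238.28 N

238 N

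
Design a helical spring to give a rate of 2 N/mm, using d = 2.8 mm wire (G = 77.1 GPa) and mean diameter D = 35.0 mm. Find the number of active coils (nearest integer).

7

N_a = Gd⁴/(8D³k) = (77.1×10³ × 2.8⁴)/(8 × 35.0³ × 2)
    = 4.739e+06 / 686000 = 6.908 → 7 coils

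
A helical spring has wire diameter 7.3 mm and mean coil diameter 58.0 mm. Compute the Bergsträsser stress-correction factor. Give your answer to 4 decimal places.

1.1737

C = D/d = 58.0/7.3 = 7.9452
K_B = (4C+2)/(4C−3) = 33.781/28.781 = 1.1737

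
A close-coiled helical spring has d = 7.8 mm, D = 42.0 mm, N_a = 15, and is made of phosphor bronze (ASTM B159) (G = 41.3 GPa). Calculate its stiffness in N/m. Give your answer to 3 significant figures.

17200 N/m

k = Gd⁴/(8D³N_a) = (41.3×10³ × 7.8⁴) / (8 × 42.0³ × 15)
  = 1.52872e+08 / 8.89056e+06 = 17.195 N/mm = 17195 N/m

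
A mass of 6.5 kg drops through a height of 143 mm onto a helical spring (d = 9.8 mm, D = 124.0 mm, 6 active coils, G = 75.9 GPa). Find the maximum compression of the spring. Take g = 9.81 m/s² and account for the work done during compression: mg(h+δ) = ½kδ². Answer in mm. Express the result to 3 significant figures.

k = Gd⁴/(8D³N_a) = (75.9×10³)(9.8⁴)/(8·124.0³·6) = 7.6496 N/mm
W = mg = 6.5 × 9.81 = 63.765 N
½kδ² − Wδ − Wh = 0 → δ = (W + √(W² + 2kWh))/k
δ = (63.765 + √(4066 + 139504))/7.6496 = (63.765 + 378.91)/7.6496 = 57.868 mm

57.9 mm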